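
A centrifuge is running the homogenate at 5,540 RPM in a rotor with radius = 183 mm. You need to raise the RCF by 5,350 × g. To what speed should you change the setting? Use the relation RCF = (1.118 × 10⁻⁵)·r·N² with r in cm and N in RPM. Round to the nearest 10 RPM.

N₂ ≈ 7540 RPM

r = 183 mm = 18.3 cm
Current RCF = 1.118 × 10⁻⁵ × 18.3 × (5540)² = 1.118 × 10⁻⁵ × 18.3 × 30,691,600 ≈ 6,279.3 × g
Target RCF = 6,279.3 + 5,350 = 11,629.3 × g
N² = 11,629.3 / (20.4594 × 10⁻⁵) = 56,840,865
N ≈ √56,840,865 ≈ 7,539.3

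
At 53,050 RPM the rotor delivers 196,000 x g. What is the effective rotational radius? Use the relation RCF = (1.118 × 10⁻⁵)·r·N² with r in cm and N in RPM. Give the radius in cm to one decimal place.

6.2 cm

196000 = 1.118 × 10⁻⁵ × r × (53050)²
r = 196000 / (1.118 × 10⁻⁵ × 2,814,302,500) = 196000 / 31463.9 ≈ 6.229 cm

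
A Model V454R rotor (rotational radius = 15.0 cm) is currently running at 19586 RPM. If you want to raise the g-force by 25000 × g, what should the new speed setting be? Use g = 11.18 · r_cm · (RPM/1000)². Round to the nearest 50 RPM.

Current RCF = 11.18 × 15 × (19.586)² = 11.18 × 15 × 383.611396 ≈ 64,331.6 × g
Target RCF = 64,331.6 + 25,000 = 89,331.6 × g
(N/1000)² = 89,331.6 / 167.7 = 532.6869
N = 1000 × √532.6869 ≈ 23,080.0

23100 RPM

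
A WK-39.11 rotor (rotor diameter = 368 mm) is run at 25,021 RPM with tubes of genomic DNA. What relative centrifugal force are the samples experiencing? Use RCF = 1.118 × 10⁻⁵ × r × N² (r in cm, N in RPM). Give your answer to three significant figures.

r = 368 mm / 2 = 184 mm = 18.4 cm
RCF = 1.118 × 10⁻⁵ × 18.4 × (25021)² = 1.118 × 10⁻⁵ × 18.4 × 626,050,441 ≈ 128,786.1 × g

RCF ≈ 129000 g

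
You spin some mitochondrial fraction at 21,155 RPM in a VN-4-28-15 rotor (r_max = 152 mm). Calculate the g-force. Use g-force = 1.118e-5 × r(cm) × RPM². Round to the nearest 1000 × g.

r = 152 mm = 15.2 cm
RCF = 1.118 × 10⁻⁵ × r × N²
RCF = 1.118 × 10⁻⁵ × 15.2 × (21155)² = 1.118 × 10⁻⁵ × 15.2 × 447,534,025 ≈ 76,052.1 × g

76000 ×g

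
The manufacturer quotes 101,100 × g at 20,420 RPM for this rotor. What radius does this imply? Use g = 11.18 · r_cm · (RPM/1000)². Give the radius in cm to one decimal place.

r ≈ 21.7 cm

101100 = 11.18 × r × (20.42)²
r = 101100 / (11.18 × 416.9764) = 101100 / 4661.796 ≈ 21.687 cm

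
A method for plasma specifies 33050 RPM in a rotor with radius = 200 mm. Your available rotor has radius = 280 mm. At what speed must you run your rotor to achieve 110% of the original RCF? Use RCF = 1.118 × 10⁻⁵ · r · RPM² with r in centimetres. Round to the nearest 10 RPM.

29300 RPM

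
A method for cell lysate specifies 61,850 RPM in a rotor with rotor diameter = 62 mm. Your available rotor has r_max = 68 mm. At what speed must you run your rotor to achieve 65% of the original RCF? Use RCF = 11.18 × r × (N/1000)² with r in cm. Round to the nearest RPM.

Original rotor: r = 62 mm / 2 = 31 mm = 3.1 cm
RCF_original = 11.18 × 3.1 × (61.85)² = 11.18 × 3.1 × 3,825.4225 ≈ 132,581.5 × g
Target RCF = 0.65 × 132,581.5 ≈ 86,178 × g
Your rotor: r = 68 mm = 6.8 cm
86,178 = 11.18 × 6.8 × (N/1000)²
(N/1000)² = 86,178 / 76.024 = 1133.563
N = 1000 × √1133.563 ≈ 33,668.4

33668 RPM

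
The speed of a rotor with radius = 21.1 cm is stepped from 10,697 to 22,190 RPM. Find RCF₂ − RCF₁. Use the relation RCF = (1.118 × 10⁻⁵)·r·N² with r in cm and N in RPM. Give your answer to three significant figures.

89200 x g

RCF₁ = 1.118 × 10⁻⁵ × 21.1 × (10697)² = 1.118 × 10⁻⁵ × 21.1 × 114,425,809 ≈ 26,992.8 × g
RCF₂ = 1.118 × 10⁻⁵ × 21.1 × (22190)² = 1.118 × 10⁻⁵ × 21.1 × 492,396,100 ≈ 116,155.3 × g
Increase = 116,155.3 − 26,992.8 = 89,162.5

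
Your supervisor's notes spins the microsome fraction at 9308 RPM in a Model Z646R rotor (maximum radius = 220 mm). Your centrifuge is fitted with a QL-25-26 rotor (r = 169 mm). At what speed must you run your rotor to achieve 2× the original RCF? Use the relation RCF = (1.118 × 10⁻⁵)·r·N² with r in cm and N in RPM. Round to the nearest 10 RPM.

Original rotor: r = 220 mm = 22.0 cm
RCF = 1.118 × 10⁻⁵ × r × N²
RCF_original = 1.118 × 10⁻⁵ × 22 × (9308)² = 1.118 × 10⁻⁵ × 22 × 86,638,864 ≈ 21,309.7 × g
Target RCF = 2 × 21,309.7 ≈ 42,619.4 × g
Your rotor: r = 169 mm = 16.9 cm
42,619.4 = 1.118 × 10⁻⁵ × 16.9 × N²
N² = 42,619.4 / (18.8942 × 10⁻⁵) = 225,568,693
N ≈ √225,568,693 ≈ 15,018.9

15020 RPM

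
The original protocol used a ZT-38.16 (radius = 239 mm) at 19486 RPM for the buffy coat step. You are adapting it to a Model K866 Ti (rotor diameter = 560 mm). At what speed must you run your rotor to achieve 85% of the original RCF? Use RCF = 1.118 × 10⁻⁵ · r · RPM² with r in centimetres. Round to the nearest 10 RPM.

Original rotor: r = 239 mm = 23.9 cm
RCF = 1.118 × 10⁻⁵ × r × N²
RCF_original = 1.118 × 10⁻⁵ × 23.9 × (19486)² = 1.118 × 10⁻⁵ × 23.9 × 379,704,196 ≈ 101,457.7 × g
Target RCF = 0.85 × 101,457.7 ≈ 86,239 × g
Your rotor: r = 560 mm / 2 = 280 mm = 28 cm
86,239 = 1.118 × 10⁻⁵ × 28 × N²
N² = 86,239 / (31.304 × 10⁻⁵) = 275,488,755
N ≈ √275,488,755 ≈ 16,597.9

≈ 16600 RPM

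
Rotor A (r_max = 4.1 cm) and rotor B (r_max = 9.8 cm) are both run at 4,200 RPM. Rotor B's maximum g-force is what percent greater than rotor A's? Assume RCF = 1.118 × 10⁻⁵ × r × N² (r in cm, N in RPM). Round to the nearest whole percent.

139%

At equal RPM, RCF scales linearly with r: ratio = 9.8 / 4.1 = 2.3902.
So rotor B delivers 139.0% more g-force.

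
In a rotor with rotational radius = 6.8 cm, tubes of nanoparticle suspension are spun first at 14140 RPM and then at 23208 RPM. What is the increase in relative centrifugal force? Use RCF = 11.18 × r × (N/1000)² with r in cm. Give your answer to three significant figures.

RCF₁ = 11.18 × 6.8 × (14.14)² = 11.18 × 6.8 × 199.9396 ≈ 15,200.2 × g
RCF₂ = 11.18 × 6.8 × (23.208)² = 11.18 × 6.8 × 538.611264 ≈ 40,947.4 × g
Increase = 40,947.4 − 15,200.2 = 25,747.2

≈ 25700 × g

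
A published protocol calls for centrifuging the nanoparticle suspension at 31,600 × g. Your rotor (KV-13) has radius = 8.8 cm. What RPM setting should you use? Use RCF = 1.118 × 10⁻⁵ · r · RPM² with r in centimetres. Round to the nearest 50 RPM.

RCF = 1.118 × 10⁻⁵ × r × N²
31,600 = 1.118 × 10⁻⁵ × 8.8 × N²
N² = 31,600 / (9.8384 × 10⁻⁵) = 321,190,437
N ≈ √321,190,437 ≈ 17,921.8

N ≈ 17900 RPM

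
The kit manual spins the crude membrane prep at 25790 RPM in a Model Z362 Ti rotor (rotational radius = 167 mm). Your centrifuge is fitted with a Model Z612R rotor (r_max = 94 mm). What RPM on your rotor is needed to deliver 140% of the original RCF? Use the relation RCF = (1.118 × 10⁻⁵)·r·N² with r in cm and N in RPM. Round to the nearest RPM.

40673 RPM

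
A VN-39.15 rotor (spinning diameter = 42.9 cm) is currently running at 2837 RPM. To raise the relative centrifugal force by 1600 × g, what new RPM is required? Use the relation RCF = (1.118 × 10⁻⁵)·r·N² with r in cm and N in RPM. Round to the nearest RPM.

r = 42.9 / 2 = 21.45 cm
Current RCF = 1.118 × 10⁻⁵ × 21.45 × (2837)² = 1.118 × 10⁻⁵ × 21.45 × 8,048,569 ≈ 1,930.1 × g
Target RCF = 1,930.1 + 1,600 = 3,530.1 × g
N² = 3,530.1 / (23.9811 × 10⁻⁵) = 14,720,342
N ≈ √14,720,342 ≈ 3,836.7

N₂ ≈ 3837 RPM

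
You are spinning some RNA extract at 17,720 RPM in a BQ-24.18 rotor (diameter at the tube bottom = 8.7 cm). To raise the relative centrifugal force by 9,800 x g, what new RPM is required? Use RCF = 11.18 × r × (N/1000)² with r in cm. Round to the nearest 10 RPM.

r = 8.7 / 2 = 4.35 cm
Current RCF = 11.18 × 4.35 × (17.72)² = 11.18 × 4.35 × 313.9984 ≈ 15,270.7 × g
Target RCF = 15,270.7 + 9,800 = 25,070.7 × g
(N/1000)² = 25,070.7 / 48.633 = 515.508
N = 1000 × √515.508 ≈ 22,704.8

≈ 22700 RPM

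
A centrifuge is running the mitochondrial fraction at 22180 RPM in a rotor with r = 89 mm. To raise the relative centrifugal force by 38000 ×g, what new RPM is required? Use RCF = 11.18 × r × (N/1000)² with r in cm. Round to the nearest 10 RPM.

r = 89 mm = 8.9 cm
Current RCF = 11.18 × 8.9 × (22.18)² = 11.18 × 8.9 × 491.9524 ≈ 48,950.2 × g
Target RCF = 48,950.2 + 38,000 = 86,950.2 × g
(N/1000)² = 86,950.2 / 99.502 = 873.8538
N = 1000 × √873.8538 ≈ 29,561.0

≈ 29560 RPM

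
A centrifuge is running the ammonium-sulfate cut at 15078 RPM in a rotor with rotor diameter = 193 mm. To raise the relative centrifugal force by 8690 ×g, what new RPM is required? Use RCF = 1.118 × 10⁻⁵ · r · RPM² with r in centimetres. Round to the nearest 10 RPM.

≈ 17550 RPM

r = 193 mm / 2 = 96.5 mm = 9.65 cm
Current RCF = 1.118 × 10⁻⁵ × 9.65 × (15078)² = 1.118 × 10⁻⁵ × 9.65 × 227,346,084 ≈ 24,527.7 × g
Target RCF = 24,527.7 + 8,690 = 33,217.7 × g
N² = 33,217.7 / (10.7887 × 10⁻⁵) = 307,893,444
N ≈ √307,893,444 ≈ 17,546.9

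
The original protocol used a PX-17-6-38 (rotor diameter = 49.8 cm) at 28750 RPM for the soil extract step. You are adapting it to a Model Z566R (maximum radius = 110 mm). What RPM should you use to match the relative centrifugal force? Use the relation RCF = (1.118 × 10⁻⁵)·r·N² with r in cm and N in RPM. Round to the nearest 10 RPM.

Original rotor: r = 49.8 / 2 = 24.9 cm
RCF_original = 1.118 × 10⁻⁵ × 24.9 × (28750)² = 1.118 × 10⁻⁵ × 24.9 × 826,562,500 ≈ 230,100.1 × g
Your rotor: r = 110 mm = 11.0 cm
230,100.1 = 1.118 × 10⁻⁵ × 11 × N²
N² = 230,100.1 / (12.298 × 10⁻⁵) = 1,871,036,754
N ≈ √1,871,036,754 ≈ 43,255.5

≈ 43260 RPM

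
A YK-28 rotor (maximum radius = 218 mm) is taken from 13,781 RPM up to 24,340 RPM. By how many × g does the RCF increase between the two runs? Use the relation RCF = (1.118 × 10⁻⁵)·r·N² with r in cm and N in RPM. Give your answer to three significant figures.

≈ 98100 × g

r = 218 mm = 21.8 cm
RCF₁ = 1.118 × 10⁻⁵ × 21.8 × (13781)² = 1.118 × 10⁻⁵ × 21.8 × 189,915,961 ≈ 46,287.1 × g
RCF₂ = 1.118 × 10⁻⁵ × 21.8 × (24340)² = 1.118 × 10⁻⁵ × 21.8 × 592,435,600 ≈ 144,390.8 × g
Increase = 144,390.8 − 46,287.1 = 98,103.7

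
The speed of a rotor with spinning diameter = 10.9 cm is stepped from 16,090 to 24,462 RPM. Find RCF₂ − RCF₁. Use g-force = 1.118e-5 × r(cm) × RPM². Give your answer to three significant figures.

20700 ×g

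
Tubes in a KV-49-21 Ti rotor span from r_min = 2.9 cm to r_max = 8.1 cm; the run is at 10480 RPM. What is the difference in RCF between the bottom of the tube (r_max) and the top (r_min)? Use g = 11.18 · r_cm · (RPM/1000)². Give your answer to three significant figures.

RCF_max = 11.18 × 8.1 × (10.48)² = 11.18 × 8.1 × 109.8304 ≈ 9,946 × g
RCF_min = 11.18 × 2.9 × (10.48)² = 11.18 × 2.9 × 109.8304 ≈ 3,560.9 × g
ΔRCF = 9,946 − 3,560.9 = 6,385.1

ΔRCF ≈ 6390 g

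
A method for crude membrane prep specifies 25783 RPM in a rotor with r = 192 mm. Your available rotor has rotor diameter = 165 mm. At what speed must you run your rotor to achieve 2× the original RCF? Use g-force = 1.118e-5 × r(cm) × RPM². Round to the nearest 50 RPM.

≈ 55650 RPM

Original rotor: r = 192 mm = 19.2 cm
RCF_original = 1.118 × 10⁻⁵ × 19.2 × (25783)² = 1.118 × 10⁻⁵ × 19.2 × 664,763,089 ≈ 142,695.4 × g
Target RCF = 2 × 142,695.4 ≈ 285,390.8 × g
Your rotor: r = 165 mm / 2 = 82.5 mm = 8.25 cm
285,390.8 = 1.118 × 10⁻⁵ × 8.25 × N²
N² = 285,390.8 / (9.2235 × 10⁻⁵) = 3,094,170,326
N ≈ √3,094,170,326 ≈ 55,625.3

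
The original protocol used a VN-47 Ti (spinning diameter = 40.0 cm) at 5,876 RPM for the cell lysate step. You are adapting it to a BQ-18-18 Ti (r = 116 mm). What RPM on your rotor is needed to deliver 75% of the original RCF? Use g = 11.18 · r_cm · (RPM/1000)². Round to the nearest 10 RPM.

≈ 6680 RPM

Original rotor: r = 40.0 / 2 = 20 cm
RCF_original = 11.18 × 20 × (5.876)² = 11.18 × 20 × 34.527376 ≈ 7,720.3 × g
Target RCF = 0.75 × 7,720.3 ≈ 5,790.2 × g
Your rotor: r = 116 mm = 11.6 cm
5,790.2 = 11.18 × 11.6 × (N/1000)²
(N/1000)² = 5,790.2 / 129.688 = 44.64715
N = 1000 × √44.64715 ≈ 6,681.9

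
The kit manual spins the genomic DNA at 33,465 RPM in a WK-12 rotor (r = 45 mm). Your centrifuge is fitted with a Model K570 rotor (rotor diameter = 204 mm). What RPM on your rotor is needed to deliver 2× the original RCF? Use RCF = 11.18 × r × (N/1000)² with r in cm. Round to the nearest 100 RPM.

≈ 31400 RPM

Original rotor: r = 45 mm = 4.5 cm
RCF_original = 11.18 × 4.5 × (33.465)² = 11.18 × 4.5 × 1,119.906225 ≈ 56,342.5 × g
Target RCF = 2 × 56,342.5 ≈ 112,685 × g
Your rotor: r = 204 mm / 2 = 102 mm = 10.2 cm
112,685 = 11.18 × 10.2 × (N/1000)²
(N/1000)² = 112,685 / 114.036 = 988.1529
N = 1000 × √988.1529 ≈ 31,434.9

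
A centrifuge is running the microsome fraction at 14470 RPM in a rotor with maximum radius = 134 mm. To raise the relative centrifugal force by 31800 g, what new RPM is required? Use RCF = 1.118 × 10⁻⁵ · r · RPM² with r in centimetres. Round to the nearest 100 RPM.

r = 134 mm = 13.4 cm
Current RCF = 1.118 × 10⁻⁵ × 13.4 × (14470)² = 1.118 × 10⁻⁵ × 13.4 × 209,380,900 ≈ 31,367.8 × g
Target RCF = 31,367.8 + 31,800 = 63,167.8 × g
N² = 63,167.8 / (14.9812 × 10⁻⁵) = 421,647,131
N ≈ √421,647,131 ≈ 20,534.0

≈ 20500 RPM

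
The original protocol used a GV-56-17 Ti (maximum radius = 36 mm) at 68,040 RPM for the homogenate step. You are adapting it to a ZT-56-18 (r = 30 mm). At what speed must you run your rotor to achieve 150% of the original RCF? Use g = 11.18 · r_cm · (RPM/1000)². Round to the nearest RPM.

Original rotor: r = 36 mm = 3.6 cm
RCF = 11.18 × r × (N/1000)²
RCF_original = 11.18 × 3.6 × (68.04)² = 11.18 × 3.6 × 4,629.4416 ≈ 186,325.8 × g
Target RCF = 1.5 × 186,325.8 ≈ 279,488.7 × g
Your rotor: r = 30 mm = 3.0 cm
279,488.7 = 11.18 × 3 × (N/1000)²
(N/1000)² = 279,488.7 / 33.54 = 8332.996
N = 1000 × √8332.996 ≈ 91,285.2

≈ 91285 RPM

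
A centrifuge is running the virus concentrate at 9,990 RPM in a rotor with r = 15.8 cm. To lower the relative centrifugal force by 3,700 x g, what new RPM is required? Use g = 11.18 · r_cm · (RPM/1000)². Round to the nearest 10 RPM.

Current RCF = 11.18 × 15.8 × (9.99)² = 11.18 × 15.8 × 99.8001 ≈ 17,629.1 × g
Target RCF = 17,629.1 − 3,700 = 13,929.1 × g
(N/1000)² = 13,929.1 / 176.644 = 78.85408
N = 1000 × √78.85408 ≈ 8,880.0

8880 RPM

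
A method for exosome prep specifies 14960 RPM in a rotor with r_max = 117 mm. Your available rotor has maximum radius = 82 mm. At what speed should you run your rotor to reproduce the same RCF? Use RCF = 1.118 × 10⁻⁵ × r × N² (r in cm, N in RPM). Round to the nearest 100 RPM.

≈ 17900 RPM

Original rotor: r = 117 mm = 11.7 cm
RCF_original = 1.118 × 10⁻⁵ × 11.7 × (14960)² = 1.118 × 10⁻⁵ × 11.7 × 223,801,600 ≈ 29,274.6 × g
Your rotor: r = 82 mm = 8.2 cm
29,274.6 = 1.118 × 10⁻⁵ × 8.2 × N²
N² = 29,274.6 / (9.1676 × 10⁻⁵) = 319,326,759
N ≈ √319,326,759 ≈ 17,869.7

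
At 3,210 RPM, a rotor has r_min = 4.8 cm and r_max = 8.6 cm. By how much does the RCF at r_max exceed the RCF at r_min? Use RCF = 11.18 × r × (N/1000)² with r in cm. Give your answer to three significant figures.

ΔRCF ≈ 438 × g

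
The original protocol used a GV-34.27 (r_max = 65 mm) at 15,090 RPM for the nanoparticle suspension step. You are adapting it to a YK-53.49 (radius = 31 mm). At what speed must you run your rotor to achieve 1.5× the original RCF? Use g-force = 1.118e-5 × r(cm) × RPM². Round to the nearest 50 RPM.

≈ 26750 RPM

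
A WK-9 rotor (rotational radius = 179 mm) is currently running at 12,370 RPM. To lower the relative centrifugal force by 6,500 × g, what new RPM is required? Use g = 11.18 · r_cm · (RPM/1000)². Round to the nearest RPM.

≈ 10979 RPM

r = 179 mm = 17.9 cm
Current RCF = 11.18 × 17.9 × (12.37)² = 11.18 × 17.9 × 153.0169 ≈ 30,622 × g
Target RCF = 30,622 − 6,500 = 24,122 × g
(N/1000)² = 24,122 / 200.122 = 120.5365
N = 1000 × √120.5365 ≈ 10,978.9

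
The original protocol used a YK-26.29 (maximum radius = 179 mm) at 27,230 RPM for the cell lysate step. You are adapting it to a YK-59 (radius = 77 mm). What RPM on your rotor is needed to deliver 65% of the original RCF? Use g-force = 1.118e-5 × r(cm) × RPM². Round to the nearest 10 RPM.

Original rotor: r = 179 mm = 17.9 cm
RCF = 1.118 × 10⁻⁵ × r × N²
RCF_original = 1.118 × 10⁻⁵ × 17.9 × (27230)² = 1.118 × 10⁻⁵ × 17.9 × 741,472,900 ≈ 148,385 × g
Target RCF = 0.65 × 148,385 ≈ 96,450.2 × g
Your rotor: r = 77 mm = 7.7 cm
96,450.2 = 1.118 × 10⁻⁵ × 7.7 × N²
N² = 96,450.2 / (8.6086 × 10⁻⁵) = 1,120,393,560
N ≈ √1,120,393,560 ≈ 33,472.3

≈ 33470 RPM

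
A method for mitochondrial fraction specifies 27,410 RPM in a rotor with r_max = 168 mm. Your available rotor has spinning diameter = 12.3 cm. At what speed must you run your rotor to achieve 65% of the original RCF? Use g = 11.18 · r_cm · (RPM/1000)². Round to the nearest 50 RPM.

Original rotor: r = 168 mm = 16.8 cm
RCF_original = 11.18 × 16.8 × (27.41)² = 11.18 × 16.8 × 751.3081 ≈ 141,113.7 × g
Target RCF = 0.65 × 141,113.7 ≈ 91,723.9 × g
Your rotor: r = 12.3 / 2 = 6.15 cm
91,723.9 = 11.18 × 6.15 × (N/1000)²
(N/1000)² = 91,723.9 / 68.757 = 1334.03
N = 1000 × √1334.03 ≈ 36,524.4

≈ 36500 RPM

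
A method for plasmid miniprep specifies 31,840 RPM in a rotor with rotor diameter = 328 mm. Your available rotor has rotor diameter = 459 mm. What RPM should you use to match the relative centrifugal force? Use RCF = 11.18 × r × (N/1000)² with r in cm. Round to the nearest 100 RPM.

Original rotor: r = 328 mm / 2 = 164 mm = 16.4 cm
RCF_original = 11.18 × 16.4 × (31.84)² = 11.18 × 16.4 × 1,013.7856 ≈ 185,879.6 × g
Your rotor: r = 459 mm / 2 = 229.5 mm = 22.95 cm
185,879.6 = 11.18 × 22.95 × (N/1000)²
(N/1000)² = 185,879.6 / 256.581 = 724.448
N = 1000 × √724.448 ≈ 26,915.6

≈ 26900 RPM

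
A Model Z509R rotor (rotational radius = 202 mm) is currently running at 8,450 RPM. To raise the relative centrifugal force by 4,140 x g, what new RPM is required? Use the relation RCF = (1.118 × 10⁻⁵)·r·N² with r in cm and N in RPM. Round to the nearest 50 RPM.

r = 202 mm = 20.2 cm
Current RCF = 1.118 × 10⁻⁵ × 20.2 × (8450)² = 1.118 × 10⁻⁵ × 20.2 × 71,402,500 ≈ 16,125.3 × g
Target RCF = 16,125.3 + 4,140 = 20,265.3 × g
N² = 20,265.3 / (22.5836 × 10⁻⁵) = 89,734,586
N ≈ √89,734,586 ≈ 9,472.8

N₂ ≈ 9450 RPM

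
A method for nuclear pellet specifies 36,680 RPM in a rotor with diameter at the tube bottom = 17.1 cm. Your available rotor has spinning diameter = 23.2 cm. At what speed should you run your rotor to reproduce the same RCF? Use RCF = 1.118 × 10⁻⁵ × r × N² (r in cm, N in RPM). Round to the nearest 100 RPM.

Original rotor: r = 17.1 / 2 = 8.55 cm
RCF_original = 1.118 × 10⁻⁵ × 8.55 × (36680)² = 1.118 × 10⁻⁵ × 8.55 × 1,345,422,400 ≈ 128,607.6 × g
Your rotor: r = 23.2 / 2 = 11.6 cm
128,607.6 = 1.118 × 10⁻⁵ × 11.6 × N²
N² = 128,607.6 / (12.9688 × 10⁻⁵) = 991,669,237
N ≈ √991,669,237 ≈ 31,490.8

31500 RPM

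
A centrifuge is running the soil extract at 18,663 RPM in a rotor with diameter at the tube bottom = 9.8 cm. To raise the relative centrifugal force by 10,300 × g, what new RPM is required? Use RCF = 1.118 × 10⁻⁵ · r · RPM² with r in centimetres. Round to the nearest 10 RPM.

r = 9.8 / 2 = 4.9 cm
Current RCF = 1.118 × 10⁻⁵ × 4.9 × (18663)² = 1.118 × 10⁻⁵ × 4.9 × 348,307,569 ≈ 19,081 × g
Target RCF = 19,081 + 10,300 = 29,381 × g
N² = 29,381 / (5.4782 × 10⁻⁵) = 536,325,800
N ≈ √536,325,800 ≈ 23,158.7

23160 RPM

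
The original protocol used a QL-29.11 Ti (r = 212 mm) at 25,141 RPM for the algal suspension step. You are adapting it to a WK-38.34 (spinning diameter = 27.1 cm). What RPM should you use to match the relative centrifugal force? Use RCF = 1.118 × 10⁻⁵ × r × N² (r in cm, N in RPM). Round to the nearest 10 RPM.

31450 RPM

Original rotor: r = 212 mm = 21.2 cm
RCF = 1.118 × 10⁻⁵ × r × N²
RCF_original = 1.118 × 10⁻⁵ × 21.2 × (25141)² = 1.118 × 10⁻⁵ × 21.2 × 632,069,881 ≈ 149,810.7 × g
Your rotor: r = 27.1 / 2 = 13.55 cm
149,810.7 = 1.118 × 10⁻⁵ × 13.55 × N²
N² = 149,810.7 / (15.1489 × 10⁻⁵) = 988,921,308
N ≈ √988,921,308 ≈ 31,447.1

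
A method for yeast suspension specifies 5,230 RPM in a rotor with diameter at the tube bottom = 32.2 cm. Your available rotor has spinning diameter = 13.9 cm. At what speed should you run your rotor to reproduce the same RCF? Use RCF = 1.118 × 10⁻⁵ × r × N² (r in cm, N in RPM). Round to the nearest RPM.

Original rotor: r = 32.2 / 2 = 16.1 cm
RCF_original = 1.118 × 10⁻⁵ × 16.1 × (5230)² = 1.118 × 10⁻⁵ × 16.1 × 27,352,900 ≈ 4,923.5 × g
Your rotor: r = 13.9 / 2 = 6.95 cm
4,923.5 = 1.118 × 10⁻⁵ × 6.95 × N²
N² = 4,923.5 / (7.7701 × 10⁻⁵) = 63,364,693
N ≈ √63,364,693 ≈ 7,960.2

7960 RPM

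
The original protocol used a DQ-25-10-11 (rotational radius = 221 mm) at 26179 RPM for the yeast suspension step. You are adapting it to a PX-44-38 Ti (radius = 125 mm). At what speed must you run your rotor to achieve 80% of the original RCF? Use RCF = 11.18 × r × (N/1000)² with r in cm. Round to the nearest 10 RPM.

Original rotor: r = 221 mm = 22.1 cm
RCF_original = 11.18 × 22.1 × (26.179)² = 11.18 × 22.1 × 685.340041 ≈ 169,332.4 × g
Target RCF = 0.8 × 169,332.4 ≈ 135,465.9 × g
Your rotor: r = 125 mm = 12.5 cm
135,465.9 = 11.18 × 12.5 × (N/1000)²
(N/1000)² = 135,465.9 / 139.75 = 969.3445
N = 1000 × √969.3445 ≈ 31,134.3

31130 RPM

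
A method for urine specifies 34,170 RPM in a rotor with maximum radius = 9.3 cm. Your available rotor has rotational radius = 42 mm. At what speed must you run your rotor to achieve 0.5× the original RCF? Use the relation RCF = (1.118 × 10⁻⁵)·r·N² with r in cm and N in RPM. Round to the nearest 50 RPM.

≈ 35950 RPM

RCF_original = 1.118 × 10⁻⁵ × 9.3 × (34170)² = 1.118 × 10⁻⁵ × 9.3 × 1,167,588,900 ≈ 121,398.9 × g
Target RCF = 0.5 × 121,398.9 ≈ 60,699.4 × g
Your rotor: r = 42 mm = 4.2 cm
60,699.4 = 1.118 × 10⁻⁵ × 4.2 × N²
N² = 60,699.4 / (4.6956 × 10⁻⁵) = 1,292,686,771
N ≈ √1,292,686,771 ≈ 35,954.0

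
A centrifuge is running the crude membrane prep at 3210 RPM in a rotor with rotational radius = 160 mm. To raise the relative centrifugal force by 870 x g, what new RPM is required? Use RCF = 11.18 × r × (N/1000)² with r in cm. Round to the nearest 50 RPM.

≈ 3900 RPM

r = 160 mm = 16.0 cm
Current RCF = 11.18 × 16 × (3.21)² = 11.18 × 16 × 10.3041 ≈ 1,843.2 × g
Target RCF = 1,843.2 + 870 = 2,713.2 × g
(N/1000)² = 2,713.2 / 178.88 = 15.16771
N = 1000 × √15.16771 ≈ 3,894.6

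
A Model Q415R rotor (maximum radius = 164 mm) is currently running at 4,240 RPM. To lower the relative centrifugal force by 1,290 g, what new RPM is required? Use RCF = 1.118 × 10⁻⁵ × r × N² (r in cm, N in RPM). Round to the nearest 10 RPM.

r = 164 mm = 16.4 cm
Current RCF = 1.118 × 10⁻⁵ × 16.4 × (4240)² = 1.118 × 10⁻⁵ × 16.4 × 17,977,600 ≈ 3,296.2 × g
Target RCF = 3,296.2 − 1,290 = 2,006.2 × g
N² = 2,006.2 / (18.3352 × 10⁻⁵) = 10,941,795
N ≈ √10,941,795 ≈ 3,307.8

N₂ ≈ 3310 RPM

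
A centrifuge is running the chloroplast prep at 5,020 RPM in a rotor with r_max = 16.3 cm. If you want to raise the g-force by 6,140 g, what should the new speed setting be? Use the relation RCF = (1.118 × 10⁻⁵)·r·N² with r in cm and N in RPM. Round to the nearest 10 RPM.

N₂ ≈ 7670 RPM

Current RCF = 1.118 × 10⁻⁵ × 16.3 × (5020)² = 1.118 × 10⁻⁵ × 16.3 × 25,200,400 ≈ 4,592.4 × g
Target RCF = 4,592.4 + 6,140 = 10,732.4 × g
N² = 10,732.4 / (18.2234 × 10⁻⁵) = 58,893,511
N ≈ √58,893,511 ≈ 7,674.2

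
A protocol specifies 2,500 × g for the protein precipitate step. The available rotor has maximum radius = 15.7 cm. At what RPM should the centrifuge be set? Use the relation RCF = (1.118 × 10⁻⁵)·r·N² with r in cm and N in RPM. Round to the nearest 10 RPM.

RCF = 1.118 × 10⁻⁵ × r × N²
2,500 = 1.118 × 10⁻⁵ × 15.7 × N²
N² = 2,500 / (17.5526 × 10⁻⁵) = 14,242,904
N ≈ √14,242,904 ≈ 3,774.0

≈ 3770 RPM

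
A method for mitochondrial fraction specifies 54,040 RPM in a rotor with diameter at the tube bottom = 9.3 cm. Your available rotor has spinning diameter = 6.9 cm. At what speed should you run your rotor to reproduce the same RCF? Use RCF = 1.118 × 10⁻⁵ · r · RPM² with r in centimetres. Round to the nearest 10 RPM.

62740 RPM

Original rotor: r = 9.3 / 2 = 4.65 cm
RCF_original = 1.118 × 10⁻⁵ × 4.65 × (54040)² = 1.118 × 10⁻⁵ × 4.65 × 2,920,321,600 ≈ 151,818.8 × g
Your rotor: r = 6.9 / 2 = 3.45 cm
151,818.8 = 1.118 × 10⁻⁵ × 3.45 × N²
N² = 151,818.8 / (3.8571 × 10⁻⁵) = 3,936,086,697
N ≈ √3,936,086,697 ≈ 62,738.2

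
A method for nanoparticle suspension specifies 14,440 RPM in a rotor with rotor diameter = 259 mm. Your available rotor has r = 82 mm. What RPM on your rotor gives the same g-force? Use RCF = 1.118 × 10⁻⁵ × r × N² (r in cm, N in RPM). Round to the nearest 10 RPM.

Original rotor: r = 259 mm / 2 = 129.5 mm = 12.95 cm
RCF_original = 1.118 × 10⁻⁵ × 12.95 × (14440)² = 1.118 × 10⁻⁵ × 12.95 × 208,513,600 ≈ 30,188.8 × g
Your rotor: r = 82 mm = 8.2 cm
30,188.8 = 1.118 × 10⁻⁵ × 8.2 × N²
N² = 30,188.8 / (9.1676 × 10⁻⁵) = 329,298,835
N ≈ √329,298,835 ≈ 18,146.6

≈ 18150 RPM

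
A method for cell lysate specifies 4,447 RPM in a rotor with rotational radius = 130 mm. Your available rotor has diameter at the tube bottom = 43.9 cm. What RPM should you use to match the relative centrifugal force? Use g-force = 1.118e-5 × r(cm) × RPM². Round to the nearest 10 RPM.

Original rotor: r = 130 mm = 13.0 cm
RCF_original = 1.118 × 10⁻⁵ × 13 × (4447)² = 1.118 × 10⁻⁵ × 13 × 19,775,809 ≈ 2,874.2 × g
Your rotor: r = 43.9 / 2 = 21.95 cm
2,874.2 = 1.118 × 10⁻⁵ × 21.95 × N²
N² = 2,874.2 / (24.5401 × 10⁻⁵) = 11,712,259
N ≈ √11,712,259 ≈ 3,422.3

≈ 3420 RPM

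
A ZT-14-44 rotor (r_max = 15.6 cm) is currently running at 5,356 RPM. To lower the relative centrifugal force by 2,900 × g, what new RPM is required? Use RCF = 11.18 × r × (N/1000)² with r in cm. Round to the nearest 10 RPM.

Current RCF = 11.18 × 15.6 × (5.356)² = 11.18 × 15.6 × 28.686736 ≈ 5,003.2 × g
Target RCF = 5,003.2 − 2,900 = 2,103.2 × g
(N/1000)² = 2,103.2 / 174.408 = 12.05908
N = 1000 × √12.05908 ≈ 3,472.6

3470 RPM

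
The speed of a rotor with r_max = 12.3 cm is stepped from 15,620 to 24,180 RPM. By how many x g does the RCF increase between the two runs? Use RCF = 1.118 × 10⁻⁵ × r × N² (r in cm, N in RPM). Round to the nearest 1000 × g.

≈ 47000 x g

RCF₁ = 1.118 × 10⁻⁵ × 12.3 × (15620)² = 1.118 × 10⁻⁵ × 12.3 × 243,984,400 ≈ 33,551.3 × g
RCF₂ = 1.118 × 10⁻⁵ × 12.3 × (24180)² = 1.118 × 10⁻⁵ × 12.3 × 584,672,400 ≈ 80,400.6 × g
Increase = 80,400.6 − 33,551.3 = 46,849.3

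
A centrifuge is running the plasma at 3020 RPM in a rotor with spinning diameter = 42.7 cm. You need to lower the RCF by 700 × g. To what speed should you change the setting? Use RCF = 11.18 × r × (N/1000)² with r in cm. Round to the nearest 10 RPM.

2490 RPM

r = 42.7 / 2 = 21.35 cm
Current RCF = 11.18 × 21.35 × (3.02)² = 11.18 × 21.35 × 9.1204 ≈ 2,177 × g
Target RCF = 2,177 − 700 = 1,477 × g
(N/1000)² = 1,477 / 238.693 = 6.187865
N = 1000 × √6.187865 ≈ 2,487.5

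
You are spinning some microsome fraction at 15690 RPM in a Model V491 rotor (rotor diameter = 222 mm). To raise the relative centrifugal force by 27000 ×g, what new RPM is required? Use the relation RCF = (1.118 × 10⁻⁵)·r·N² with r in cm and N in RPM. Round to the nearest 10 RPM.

N₂ ≈ 21530 RPM

r = 222 mm / 2 = 111 mm = 11.1 cm
Current RCF = 1.118 × 10⁻⁵ × 11.1 × (15690)² = 1.118 × 10⁻⁵ × 11.1 × 246,176,100 ≈ 30,550 × g
Target RCF = 30,550 + 27,000 = 57,550 × g
N² = 57,550 / (12.4098 × 10⁻⁵) = 463,746,394
N ≈ √463,746,394 ≈ 21,534.8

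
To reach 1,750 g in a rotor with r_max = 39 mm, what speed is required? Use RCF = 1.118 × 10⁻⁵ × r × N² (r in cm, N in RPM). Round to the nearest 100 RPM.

6300 RPM

r = 39 mm = 3.9 cm
1,750 = 1.118 × 10⁻⁵ × 3.9 × N²
N² = 1,750 / (4.3602 × 10⁻⁵) = 40,135,774
N ≈ √40,135,774 ≈ 6,335.3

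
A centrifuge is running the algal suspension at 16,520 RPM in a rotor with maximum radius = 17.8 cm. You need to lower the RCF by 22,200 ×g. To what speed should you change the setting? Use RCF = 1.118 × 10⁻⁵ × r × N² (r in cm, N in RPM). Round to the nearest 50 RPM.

≈ 12700 RPM

Current RCF = 1.118 × 10⁻⁵ × 17.8 × (16520)² = 1.118 × 10⁻⁵ × 17.8 × 272,910,400 ≈ 54,310.3 × g
Target RCF = 54,310.3 − 22,200 = 32,110.3 × g
N² = 32,110.3 / (19.9004 × 10⁻⁵) = 161,355,048
N ≈ √161,355,048 ≈ 12,702.6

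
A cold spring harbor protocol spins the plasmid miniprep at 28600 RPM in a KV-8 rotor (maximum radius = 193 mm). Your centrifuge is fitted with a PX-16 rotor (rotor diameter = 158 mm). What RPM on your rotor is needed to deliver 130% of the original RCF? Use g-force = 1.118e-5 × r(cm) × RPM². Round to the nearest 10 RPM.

Original rotor: r = 193 mm = 19.3 cm
RCF = 1.118 × 10⁻⁵ × r × N²
RCF_original = 1.118 × 10⁻⁵ × 19.3 × (28600)² = 1.118 × 10⁻⁵ × 19.3 × 817,960,000 ≈ 176,494.5 × g
Target RCF = 1.3 × 176,494.5 ≈ 229,442.9 × g
Your rotor: r = 158 mm / 2 = 79 mm = 7.9 cm
229,442.9 = 1.118 × 10⁻⁵ × 7.9 × N²
N² = 229,442.9 / (8.8322 × 10⁻⁵) = 2,597,800,095
N ≈ √2,597,800,095 ≈ 50,968.6

50970 RPM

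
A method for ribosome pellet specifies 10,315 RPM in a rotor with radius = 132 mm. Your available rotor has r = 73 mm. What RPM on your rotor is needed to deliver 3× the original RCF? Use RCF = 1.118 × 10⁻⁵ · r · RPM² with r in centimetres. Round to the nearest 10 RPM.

Original rotor: r = 132 mm = 13.2 cm
RCF_original = 1.118 × 10⁻⁵ × 13.2 × (10315)² = 1.118 × 10⁻⁵ × 13.2 × 106,399,225 ≈ 15,702 × g
Target RCF = 3 × 15,702 ≈ 47,106 × g
Your rotor: r = 73 mm = 7.3 cm
47,106 = 1.118 × 10⁻⁵ × 7.3 × N²
N² = 47,106 / (8.1614 × 10⁻⁵) = 577,180,386
N ≈ √577,180,386 ≈ 24,024.6

≈ 24020 RPM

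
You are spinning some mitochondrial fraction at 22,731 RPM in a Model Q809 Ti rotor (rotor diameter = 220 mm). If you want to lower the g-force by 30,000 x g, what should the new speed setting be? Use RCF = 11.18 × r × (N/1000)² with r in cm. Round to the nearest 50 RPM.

≈ 16500 RPM

r = 220 mm / 2 = 110 mm = 11 cm
Current RCF = 11.18 × 11 × (22.731)² = 11.18 × 11 × 516.698361 ≈ 63,543.6 × g
Target RCF = 63,543.6 − 30,000 = 33,543.6 × g
(N/1000)² = 33,543.6 / 122.98 = 272.7565
N = 1000 × √272.7565 ≈ 16,515.3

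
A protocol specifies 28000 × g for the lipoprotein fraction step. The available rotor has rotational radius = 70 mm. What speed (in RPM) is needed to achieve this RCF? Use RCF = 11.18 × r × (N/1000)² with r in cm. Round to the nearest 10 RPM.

≈ 18920 RPM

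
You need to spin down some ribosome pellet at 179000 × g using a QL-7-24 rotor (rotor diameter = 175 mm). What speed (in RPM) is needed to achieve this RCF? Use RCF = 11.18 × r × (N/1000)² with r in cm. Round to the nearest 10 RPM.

≈ 42780 RPM

r = 175 mm / 2 = 87.5 mm = 8.75 cm
179,000 = 11.18 × 8.75 × (N/1000)²
(N/1000)² = 179,000 / 97.825 = 1829.798
N = 1000 × √1829.798 ≈ 42,776.1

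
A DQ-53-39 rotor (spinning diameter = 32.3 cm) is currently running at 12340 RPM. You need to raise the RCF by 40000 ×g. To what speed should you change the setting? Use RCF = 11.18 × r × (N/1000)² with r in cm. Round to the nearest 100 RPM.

≈ 19300 RPM

r = 32.3 / 2 = 16.15 cm
Current RCF = 11.18 × 16.15 × (12.34)² = 11.18 × 16.15 × 152.2756 ≈ 27,494.4 × g
Target RCF = 27,494.4 + 40,000 = 67,494.4 × g
(N/1000)² = 67,494.4 / 180.557 = 373.8121
N = 1000 × √373.8121 ≈ 19,334.2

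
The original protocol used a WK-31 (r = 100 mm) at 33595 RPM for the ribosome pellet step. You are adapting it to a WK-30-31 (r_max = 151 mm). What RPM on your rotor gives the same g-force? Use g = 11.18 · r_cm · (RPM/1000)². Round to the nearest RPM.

Original rotor: r = 100 mm = 10.0 cm
RCF_original = 11.18 × 10 × (33.595)² = 11.18 × 10 × 1,128.624025 ≈ 126,180.2 × g
Your rotor: r = 151 mm = 15.1 cm
126,180.2 = 11.18 × 15.1 × (N/1000)²
(N/1000)² = 126,180.2 / 168.818 = 747.4333
N = 1000 × √747.4333 ≈ 27,339.2

27339 RPM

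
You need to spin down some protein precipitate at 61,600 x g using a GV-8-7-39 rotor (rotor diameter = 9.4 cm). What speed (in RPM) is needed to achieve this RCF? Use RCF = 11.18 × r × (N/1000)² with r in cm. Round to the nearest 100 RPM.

r = 9.4 / 2 = 4.7 cm
61,600 = 11.18 × 4.7 × (N/1000)²
(N/1000)² = 61,600 / 52.546 = 1172.306
N = 1000 × √1172.306 ≈ 34,239.0

N ≈ 34200 RPM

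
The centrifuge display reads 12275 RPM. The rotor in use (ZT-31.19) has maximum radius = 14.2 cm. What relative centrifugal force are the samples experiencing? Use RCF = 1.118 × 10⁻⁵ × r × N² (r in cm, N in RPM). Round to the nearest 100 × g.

RCF = 1.118 × 10⁻⁵ × 14.2 × (12275)² = 1.118 × 10⁻⁵ × 14.2 × 150,675,625 ≈ 23,920.7 × g

≈ 23900 g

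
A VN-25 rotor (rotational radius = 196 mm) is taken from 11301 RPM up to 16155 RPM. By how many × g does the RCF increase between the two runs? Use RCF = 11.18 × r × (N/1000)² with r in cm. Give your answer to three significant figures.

r = 196 mm = 19.6 cm
RCF₁ = 11.18 × 19.6 × (11.301)² = 11.18 × 19.6 × 127.712601 ≈ 27,985.4 × g
RCF₂ = 11.18 × 19.6 × (16.155)² = 11.18 × 19.6 × 260.984025 ≈ 57,188.9 × g
Increase = 57,188.9 − 27,985.4 = 29,203.5

≈ 29200 × g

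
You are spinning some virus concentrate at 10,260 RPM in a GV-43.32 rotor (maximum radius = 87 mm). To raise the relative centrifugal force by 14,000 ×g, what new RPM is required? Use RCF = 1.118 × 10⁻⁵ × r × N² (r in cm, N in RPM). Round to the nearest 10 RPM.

15790 RPM

r = 87 mm = 8.7 cm
Current RCF = 1.118 × 10⁻⁵ × 8.7 × (10260)² = 1.118 × 10⁻⁵ × 8.7 × 105,267,600 ≈ 10,239 × g
Target RCF = 10,239 + 14,000 = 24,239 × g
N² = 24,239 / (9.7266 × 10⁻⁵) = 249,203,216
N ≈ √249,203,216 ≈ 15,786.2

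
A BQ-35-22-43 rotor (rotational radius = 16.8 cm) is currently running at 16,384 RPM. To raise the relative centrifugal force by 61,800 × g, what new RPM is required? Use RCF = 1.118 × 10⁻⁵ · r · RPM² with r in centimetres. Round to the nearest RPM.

≈ 24443 RPM

Current RCF = 1.118 × 10⁻⁵ × 16.8 × (16384)² = 1.118 × 10⁻⁵ × 16.8 × 268,435,456 ≈ 50,418.6 × g
Target RCF = 50,418.6 + 61,800 = 112,218.6 × g
N² = 112,218.6 / (18.7824 × 10⁻⁵) = 597,466,777
N ≈ √597,466,777 ≈ 24,443.1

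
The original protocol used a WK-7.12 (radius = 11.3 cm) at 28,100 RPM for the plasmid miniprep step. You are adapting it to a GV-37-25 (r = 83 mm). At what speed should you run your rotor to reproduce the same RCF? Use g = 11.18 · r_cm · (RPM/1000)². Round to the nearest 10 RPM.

32790 RPM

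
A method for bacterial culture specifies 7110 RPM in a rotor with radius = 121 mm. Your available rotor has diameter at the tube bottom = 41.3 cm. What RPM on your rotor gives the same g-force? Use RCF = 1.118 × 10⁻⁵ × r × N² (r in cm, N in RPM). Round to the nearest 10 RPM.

Original rotor: r = 121 mm = 12.1 cm
RCF = 1.118 × 10⁻⁵ × r × N²
RCF_original = 1.118 × 10⁻⁵ × 12.1 × (7110)² = 1.118 × 10⁻⁵ × 12.1 × 50,552,100 ≈ 6,838.6 × g
Your rotor: r = 41.3 / 2 = 20.65 cm
6,838.6 = 1.118 × 10⁻⁵ × 20.65 × N²
N² = 6,838.6 / (23.0867 × 10⁻⁵) = 29,621,384
N ≈ √29,621,384 ≈ 5,442.6

≈ 5440 RPM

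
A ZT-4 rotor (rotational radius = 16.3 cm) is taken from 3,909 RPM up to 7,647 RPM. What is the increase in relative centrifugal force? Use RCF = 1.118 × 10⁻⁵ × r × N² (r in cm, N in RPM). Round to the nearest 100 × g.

7900 ×g

RCF₁ = 1.118 × 10⁻⁵ × 16.3 × (3909)² = 1.118 × 10⁻⁵ × 16.3 × 15,280,281 ≈ 2,784.6 × g
RCF₂ = 1.118 × 10⁻⁵ × 16.3 × (7647)² = 1.118 × 10⁻⁵ × 16.3 × 58,476,609 ≈ 10,656.4 × g
Increase = 10,656.4 − 2,784.6 = 7,871.8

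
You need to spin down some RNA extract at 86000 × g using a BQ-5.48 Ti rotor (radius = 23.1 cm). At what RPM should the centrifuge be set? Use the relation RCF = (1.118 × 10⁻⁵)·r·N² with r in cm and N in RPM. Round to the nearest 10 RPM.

86,000 = 1.118 × 10⁻⁵ × 23.1 × N²
N² = 86,000 / (25.8258 × 10⁻⁵) = 333,000,333
N ≈ √333,000,333 ≈ 18,248.3

N ≈ 18250 RPM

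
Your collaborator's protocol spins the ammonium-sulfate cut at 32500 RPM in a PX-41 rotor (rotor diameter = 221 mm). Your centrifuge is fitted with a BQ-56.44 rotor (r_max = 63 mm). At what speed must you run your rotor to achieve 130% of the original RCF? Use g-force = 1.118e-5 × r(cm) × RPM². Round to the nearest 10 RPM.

Original rotor: r = 221 mm / 2 = 110.5 mm = 11.05 cm
RCF_original = 1.118 × 10⁻⁵ × 11.05 × (32500)² = 1.118 × 10⁻⁵ × 11.05 × 1,056,250,000 ≈ 130,488.1 × g
Target RCF = 1.3 × 130,488.1 ≈ 169,634.5 × g
Your rotor: r = 63 mm = 6.3 cm
169,634.5 = 1.118 × 10⁻⁵ × 6.3 × N²
N² = 169,634.5 / (7.0434 × 10⁻⁵) = 2,408,417,810
N ≈ √2,408,417,810 ≈ 49,075.6

49080 RPM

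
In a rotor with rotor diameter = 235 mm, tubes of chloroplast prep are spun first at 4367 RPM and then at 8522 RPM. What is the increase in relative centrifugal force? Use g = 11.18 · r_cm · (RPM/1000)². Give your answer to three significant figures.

r = 235 mm / 2 = 117.5 mm = 11.75 cm
RCF₁ = 11.18 × 11.75 × (4.367)² = 11.18 × 11.75 × 19.070689 ≈ 2,505.2 × g
RCF₂ = 11.18 × 11.75 × (8.522)² = 11.18 × 11.75 × 72.624484 ≈ 9,540.3 × g
Increase = 9,540.3 − 2,505.2 = 7,035.1

≈ 7040 g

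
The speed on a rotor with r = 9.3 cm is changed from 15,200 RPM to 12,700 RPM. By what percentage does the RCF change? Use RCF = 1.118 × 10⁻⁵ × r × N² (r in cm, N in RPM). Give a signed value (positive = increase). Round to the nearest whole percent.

RCF ∝ N², so the ratio is (12700/15200)² = (0.835526)² = 0.6981.
Change = 0.6981 − 1 = -0.3019 → -30.2%.

-30%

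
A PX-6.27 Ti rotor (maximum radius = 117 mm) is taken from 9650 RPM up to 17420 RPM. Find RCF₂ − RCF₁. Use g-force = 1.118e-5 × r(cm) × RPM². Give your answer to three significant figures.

r = 117 mm = 11.7 cm
RCF₁ = 1.118 × 10⁻⁵ × 11.7 × (9650)² = 1.118 × 10⁻⁵ × 11.7 × 93,122,500 ≈ 12,181 × g
RCF₂ = 1.118 × 10⁻⁵ × 11.7 × (17420)² = 1.118 × 10⁻⁵ × 11.7 × 303,456,400 ≈ 39,693.9 × g
Increase = 39,693.9 − 12,181 = 27,512.9

≈ 27500 × g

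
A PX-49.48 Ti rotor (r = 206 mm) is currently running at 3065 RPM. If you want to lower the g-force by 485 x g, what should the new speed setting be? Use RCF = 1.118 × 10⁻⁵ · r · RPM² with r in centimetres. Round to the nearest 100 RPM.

r = 206 mm = 20.6 cm
Current RCF = 1.118 × 10⁻⁵ × 20.6 × (3065)² = 1.118 × 10⁻⁵ × 20.6 × 9,394,225 ≈ 2,163.6 × g
Target RCF = 2,163.6 − 485 = 1,678.6 × g
N² = 1,678.6 / (23.0308 × 10⁻⁵) = 7,288,501
N ≈ √7,288,501 ≈ 2,699.7

N₂ ≈ 2700 RPM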